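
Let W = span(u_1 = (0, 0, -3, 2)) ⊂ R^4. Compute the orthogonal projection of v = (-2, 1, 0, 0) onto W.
proj_W(v) = (0, 0, 0, 0)

Set up U = [u_1 | ... | u_1] ∈ R^(4×1). The projector onto W = col(U) is P = U (U^T U)^(-1) U^T.
Compute U^T U =
  [13],
and U^T v = (0).
Solve U^T U · c = U^T v for the coefficients: c = (0). The projection is proj_W(v) = U c.
Check: (v - proj_W(v)) · u_1 = 0  (should be 0).
Result: proj_W(v) = (0, 0, 0, 0).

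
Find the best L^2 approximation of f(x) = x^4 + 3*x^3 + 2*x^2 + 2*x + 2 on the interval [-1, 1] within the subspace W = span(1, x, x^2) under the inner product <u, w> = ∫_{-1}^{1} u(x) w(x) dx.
g(x) = 20*x^2/7 + 19*x/5 + 67/35

The best approximation g ∈ W is the orthogonal projection of f onto W. Writing g = a_0 + a_1 x + a_2 x^2, the coefficients solve the normal equations G · a = b where
  G_{ij} = <φ_i, φ_j> and b_i = <f, φ_i>, with φ_0 = 1, φ_1 = x, φ_2 = x^2.
G =
  [2, 0, 2/3]
  [0, 2/3, 0]
  [2/3, 0, 2/5],
b = (86/15, 38/15, 254/105).
Solving gives a_0 = 67/35, a_1 = 19/5, a_2 = 20/7, so
  g(x) = 20*x^2/7 + 19*x/5 + 67/35.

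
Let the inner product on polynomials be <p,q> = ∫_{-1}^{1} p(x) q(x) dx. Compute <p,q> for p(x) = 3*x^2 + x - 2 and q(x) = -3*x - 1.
<p,q> = 0

Expand the product: p(x)·q(x) = -9*x^3 - 6*x^2 + 5*x + 2.
∫_{-1}^{1} of each monomial x^k gives [2/(k+1) if k even, 0 if k odd]. Integrating term-by-term (or equivalently evaluating the antiderivative F(x) = -9*x^4/4 - 2*x^3 + 5*x^2/2 + 2*x at the endpoints):
  F(1) − F(−1) = 1/4 − (1/4) = 0.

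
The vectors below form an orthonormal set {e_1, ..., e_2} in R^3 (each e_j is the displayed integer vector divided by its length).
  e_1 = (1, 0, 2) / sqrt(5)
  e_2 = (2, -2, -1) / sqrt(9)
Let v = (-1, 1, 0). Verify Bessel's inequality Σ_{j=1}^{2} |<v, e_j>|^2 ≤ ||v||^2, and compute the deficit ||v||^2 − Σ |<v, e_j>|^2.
Σ |<v, e_j>|^2 = 89/45; ||v||^2 = 2; deficit = 1/45

Write each e_j = u_j / sqrt(<u_j, u_j>) where u_j is the displayed integer vector. Then <v, e_j> = <v, u_j> / sqrt(<u_j, u_j>), so |<v, e_j>|^2 = <v, u_j>^2 / <u_j, u_j>.
Coefficients: <v, e_1> = -1/sqrt(5), <v, e_2> = -4/sqrt(9).
Square and sum: Σ |<v, e_j>|^2 = 89/45.
Compute ||v||^2 = v·v = 2.
Deficit = 2 − 89/45 = 1/45 ≥ 0, confirming Bessel's inequality. (The deficit equals ||v − Σ <v,e_j> e_j||^2, the squared distance from v to span{e_j}.)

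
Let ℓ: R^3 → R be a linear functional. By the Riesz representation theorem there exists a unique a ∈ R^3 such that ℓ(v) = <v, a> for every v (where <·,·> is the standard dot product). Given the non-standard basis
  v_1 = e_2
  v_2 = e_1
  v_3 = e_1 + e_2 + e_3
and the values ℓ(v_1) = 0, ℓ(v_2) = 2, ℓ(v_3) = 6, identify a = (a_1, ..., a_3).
a = (2, 0, 4)

Write a = (a_1, ..., a_3) in the standard basis. For each basis vector v_i, ℓ(v_i) = <v_i, a> is a linear equation in the a_j's. Collect the n equations into a matrix system V a = ℓ, where row i of V is v_i (expressed in the standard basis). Since V is invertible (lower-triangular with 1s on the diagonal, up to permutation), solve by back-substitution:
  V =
[[0, 1, 0],
 [1, 0, 0],
 [1, 1, 1]]
  V a = (0, 2, 6)
Solving gives a = (2, 0, 4).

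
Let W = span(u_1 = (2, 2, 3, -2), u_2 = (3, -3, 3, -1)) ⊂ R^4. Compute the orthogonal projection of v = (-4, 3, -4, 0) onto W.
proj_W(v) = (-1675/467, 1559/467, -1704/467, 597/467)

Set up U = [u_1 | ... | u_2] ∈ R^(4×2). The projector onto W = col(U) is P = U (U^T U)^(-1) U^T.
Compute U^T U =
  [21, 11]
  [11, 28],
and U^T v = (-14, -33).
Solve U^T U · c = U^T v for the coefficients: c = (-29/467, -539/467). The projection is proj_W(v) = U c.
Check: (v - proj_W(v)) · u_1 = 0  (should be 0).
Check: (v - proj_W(v)) · u_2 = 0  (should be 0).
Result: proj_W(v) = (-1675/467, 1559/467, -1704/467, 597/467).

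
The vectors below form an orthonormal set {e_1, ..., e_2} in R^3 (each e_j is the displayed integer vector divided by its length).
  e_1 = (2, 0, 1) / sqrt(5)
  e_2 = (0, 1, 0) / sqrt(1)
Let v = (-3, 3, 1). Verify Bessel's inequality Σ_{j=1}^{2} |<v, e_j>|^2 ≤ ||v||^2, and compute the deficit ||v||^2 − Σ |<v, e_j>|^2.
Σ |<v, e_j>|^2 = 14; ||v||^2 = 19; deficit = 5

Write each e_j = u_j / sqrt(<u_j, u_j>) where u_j is the displayed integer vector. Then <v, e_j> = <v, u_j> / sqrt(<u_j, u_j>), so |<v, e_j>|^2 = <v, u_j>^2 / <u_j, u_j>.
Coefficients: <v, e_1> = -5/sqrt(5), <v, e_2> = 3/sqrt(1).
Square and sum: Σ |<v, e_j>|^2 = 14.
Compute ||v||^2 = v·v = 19.
Deficit = 19 − 14 = 5 ≥ 0, confirming Bessel's inequality. (The deficit equals ||v − Σ <v,e_j> e_j||^2, the squared distance from v to span{e_j}.)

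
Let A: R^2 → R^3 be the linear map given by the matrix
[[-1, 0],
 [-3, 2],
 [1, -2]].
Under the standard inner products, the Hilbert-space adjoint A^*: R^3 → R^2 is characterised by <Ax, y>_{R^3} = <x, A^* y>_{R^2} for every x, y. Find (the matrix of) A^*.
A^* = A^T =
[[-1, -3, 1],
 [0, 2, -2]]

For real matrices with standard dot products, the defining identity <Ax, y> = <x, A^* y> gives (Ax)^T y = x^T (A^*) y, i.e. x^T A^T y = x^T (A^*) y. Since this holds for all x, y, we must have A^* = A^T. Therefore
A^* =
[[-1, -3, 1],
 [0, 2, -2]].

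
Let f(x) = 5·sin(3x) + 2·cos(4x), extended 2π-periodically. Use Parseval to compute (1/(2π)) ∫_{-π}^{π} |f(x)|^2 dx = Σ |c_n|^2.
Σ |c_n|^2 = 29/2

Expand |f|^2 and use orthogonality of {sin(nx), cos(mx)} on [-π, π]:
  ∫_{-π}^{π} sin(nx)^2 dx = π, ∫ cos(mx)^2 dx = π, and cross terms integrate to 0.
So ∫_{-π}^{π} f(x)^2 dx = 5^2 · π + 2^2 · π = (25 + 4)π.
Divide by 2π: (25 + 4)/2 = 29/2.
By Parseval, this equals Σ |c_n|^2.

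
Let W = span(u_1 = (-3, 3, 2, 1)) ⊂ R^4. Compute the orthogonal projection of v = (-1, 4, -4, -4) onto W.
proj_W(v) = (-9/23, 9/23, 6/23, 3/23)

Set up U = [u_1 | ... | u_1] ∈ R^(4×1). The projector onto W = col(U) is P = U (U^T U)^(-1) U^T.
Compute U^T U =
  [23],
and U^T v = (3).
Solve U^T U · c = U^T v for the coefficients: c = (3/23). The projection is proj_W(v) = U c.
Check: (v - proj_W(v)) · u_1 = 0  (should be 0).
Result: proj_W(v) = (-9/23, 9/23, 6/23, 3/23).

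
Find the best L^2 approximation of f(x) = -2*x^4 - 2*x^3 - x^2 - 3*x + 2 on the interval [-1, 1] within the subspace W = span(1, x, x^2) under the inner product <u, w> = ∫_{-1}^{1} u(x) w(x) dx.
g(x) = -19*x^2/7 - 21*x/5 + 76/35

The best approximation g ∈ W is the orthogonal projection of f onto W. Writing g = a_0 + a_1 x + a_2 x^2, the coefficients solve the normal equations G · a = b where
  G_{ij} = <φ_i, φ_j> and b_i = <f, φ_i>, with φ_0 = 1, φ_1 = x, φ_2 = x^2.
G =
  [2, 0, 2/3]
  [0, 2/3, 0]
  [2/3, 0, 2/5],
b = (38/15, -14/5, 38/105).
Solving gives a_0 = 76/35, a_1 = -21/5, a_2 = -19/7, so
  g(x) = -19*x^2/7 - 21*x/5 + 76/35.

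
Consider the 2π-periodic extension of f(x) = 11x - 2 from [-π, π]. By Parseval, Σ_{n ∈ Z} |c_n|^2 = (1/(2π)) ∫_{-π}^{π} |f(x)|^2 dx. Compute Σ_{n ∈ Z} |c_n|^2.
Σ |c_n|^2 = 121π^2/3 + 4

Expand and integrate term by term over [-π, π]:
  ∫ (11x)^2 dx = 121·(2π^3/3); ∫ 2·11·(-2)·x dx = 0 (odd integrand); ∫ (-2)^2 dx = 4·2π.
So (1/(2π)) ∫_{-π}^{π} (11x - 2)^2 dx = 121π^2/3 + 4 = 121π^2/3 + 4.
Parseval ⇒ Σ |c_n|^2 = 121π^2/3 + 4.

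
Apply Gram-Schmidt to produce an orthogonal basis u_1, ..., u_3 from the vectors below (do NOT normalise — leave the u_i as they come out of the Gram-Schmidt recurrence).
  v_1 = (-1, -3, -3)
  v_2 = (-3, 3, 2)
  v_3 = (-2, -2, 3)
Orthogonal basis:
  u_1 = (-1, -3, -3)
  u_2 = (-69/19, 21/19, 2/19)
  u_3 = (-96/137, -352/137, 384/137)

Apply the Gram-Schmidt recurrence
  u_1 = v_1
  u_i = v_i − Σ_{j<i} ((v_i · u_j) / (u_j · u_j)) · u_j.

Step by step this gives:
  u_1 = (-1, -3, -3)
  u_2 = (-69/19, 21/19, 2/19)
  u_3 = (-96/137, -352/137, 384/137)

Orthogonality check:
  u_2 · u_1 = 0 (should be 0)
  u_3 · u_1 = 0 (should be 0)
  u_3 · u_2 = 0 (should be 0)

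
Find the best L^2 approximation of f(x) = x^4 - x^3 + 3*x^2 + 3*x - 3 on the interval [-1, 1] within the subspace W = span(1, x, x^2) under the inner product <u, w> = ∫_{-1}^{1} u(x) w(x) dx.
g(x) = 27*x^2/7 + 12*x/5 - 108/35

The best approximation g ∈ W is the orthogonal projection of f onto W. Writing g = a_0 + a_1 x + a_2 x^2, the coefficients solve the normal equations G · a = b where
  G_{ij} = <φ_i, φ_j> and b_i = <f, φ_i>, with φ_0 = 1, φ_1 = x, φ_2 = x^2.
G =
  [2, 0, 2/3]
  [0, 2/3, 0]
  [2/3, 0, 2/5],
b = (-18/5, 8/5, -18/35).
Solving gives a_0 = -108/35, a_1 = 12/5, a_2 = 27/7, so
  g(x) = 27*x^2/7 + 12*x/5 - 108/35.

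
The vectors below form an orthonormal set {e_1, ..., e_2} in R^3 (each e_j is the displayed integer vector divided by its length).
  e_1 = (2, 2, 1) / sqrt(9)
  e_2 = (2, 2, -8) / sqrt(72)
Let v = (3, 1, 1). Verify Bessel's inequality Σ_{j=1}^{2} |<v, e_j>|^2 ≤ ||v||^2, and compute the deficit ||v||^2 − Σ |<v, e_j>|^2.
Σ |<v, e_j>|^2 = 9; ||v||^2 = 11; deficit = 2

Write each e_j = u_j / sqrt(<u_j, u_j>) where u_j is the displayed integer vector. Then <v, e_j> = <v, u_j> / sqrt(<u_j, u_j>), so |<v, e_j>|^2 = <v, u_j>^2 / <u_j, u_j>.
Coefficients: <v, e_1> = 9/sqrt(9), <v, e_2> = 0/sqrt(72).
Square and sum: Σ |<v, e_j>|^2 = 9.
Compute ||v||^2 = v·v = 11.
Deficit = 11 − 9 = 2 ≥ 0, confirming Bessel's inequality. (The deficit equals ||v − Σ <v,e_j> e_j||^2, the squared distance from v to span{e_j}.)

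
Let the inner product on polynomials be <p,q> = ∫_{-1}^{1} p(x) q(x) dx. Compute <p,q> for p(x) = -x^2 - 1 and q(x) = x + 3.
<p,q> = -8

Expand the product: p(x)·q(x) = -x^3 - 3*x^2 - x - 3.
∫_{-1}^{1} of each monomial x^k gives [2/(k+1) if k even, 0 if k odd]. Integrating term-by-term (or equivalently evaluating the antiderivative F(x) = -x^4/4 - x^3 - x^2/2 - 3*x at the endpoints):
  F(1) − F(−1) = -19/4 − (13/4) = -8.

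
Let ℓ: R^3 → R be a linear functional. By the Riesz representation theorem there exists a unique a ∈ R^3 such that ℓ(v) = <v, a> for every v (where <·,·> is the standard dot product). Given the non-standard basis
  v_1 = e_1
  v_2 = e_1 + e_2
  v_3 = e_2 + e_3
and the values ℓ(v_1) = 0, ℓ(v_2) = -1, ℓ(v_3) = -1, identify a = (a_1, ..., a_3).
a = (0, -1, 0)

Write a = (a_1, ..., a_3) in the standard basis. For each basis vector v_i, ℓ(v_i) = <v_i, a> is a linear equation in the a_j's. Collect the n equations into a matrix system V a = ℓ, where row i of V is v_i (expressed in the standard basis). Since V is invertible (lower-triangular with 1s on the diagonal, up to permutation), solve by back-substitution:
  V =
[[1, 0, 0],
 [1, 1, 0],
 [0, 1, 1]]
  V a = (0, -1, -1)
Solving gives a = (0, -1, 0).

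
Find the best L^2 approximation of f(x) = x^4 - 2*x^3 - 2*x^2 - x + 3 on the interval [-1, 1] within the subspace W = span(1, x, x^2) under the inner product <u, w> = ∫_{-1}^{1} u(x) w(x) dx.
g(x) = -8*x^2/7 - 11*x/5 + 102/35

The best approximation g ∈ W is the orthogonal projection of f onto W. Writing g = a_0 + a_1 x + a_2 x^2, the coefficients solve the normal equations G · a = b where
  G_{ij} = <φ_i, φ_j> and b_i = <f, φ_i>, with φ_0 = 1, φ_1 = x, φ_2 = x^2.
G =
  [2, 0, 2/3]
  [0, 2/3, 0]
  [2/3, 0, 2/5],
b = (76/15, -22/15, 52/35).
Solving gives a_0 = 102/35, a_1 = -11/5, a_2 = -8/7, so
  g(x) = -8*x^2/7 - 11*x/5 + 102/35.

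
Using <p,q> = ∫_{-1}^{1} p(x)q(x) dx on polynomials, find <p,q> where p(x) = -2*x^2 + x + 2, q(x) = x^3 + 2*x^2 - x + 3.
<p,q> = 44/5

Expand the product: p(x)·q(x) = -2*x^5 - 3*x^4 + 6*x^3 - 3*x^2 + x + 6.
∫_{-1}^{1} of each monomial x^k gives [2/(k+1) if k even, 0 if k odd]. Integrating term-by-term (or equivalently evaluating the antiderivative F(x) = -x^6/3 - 3*x^5/5 + 3*x^4/2 - x^3 + x^2/2 + 6*x at the endpoints):
  F(1) − F(−1) = 91/15 − (-41/15) = 44/5.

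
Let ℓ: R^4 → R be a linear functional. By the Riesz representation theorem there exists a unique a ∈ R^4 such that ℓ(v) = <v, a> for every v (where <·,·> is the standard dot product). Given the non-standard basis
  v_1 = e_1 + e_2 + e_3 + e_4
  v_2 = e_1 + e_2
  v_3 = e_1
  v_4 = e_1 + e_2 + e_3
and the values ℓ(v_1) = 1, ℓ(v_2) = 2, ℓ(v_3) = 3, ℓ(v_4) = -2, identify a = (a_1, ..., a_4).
a = (3, -1, -4, 3)

Write a = (a_1, ..., a_4) in the standard basis. For each basis vector v_i, ℓ(v_i) = <v_i, a> is a linear equation in the a_j's. Collect the n equations into a matrix system V a = ℓ, where row i of V is v_i (expressed in the standard basis). Since V is invertible (lower-triangular with 1s on the diagonal, up to permutation), solve by back-substitution:
  V =
[[1, 1, 1, 1],
 [1, 1, 0, 0],
 [1, 0, 0, 0],
 [1, 1, 1, 0]]
  V a = (1, 2, 3, -2)
Solving gives a = (3, -1, -4, 3).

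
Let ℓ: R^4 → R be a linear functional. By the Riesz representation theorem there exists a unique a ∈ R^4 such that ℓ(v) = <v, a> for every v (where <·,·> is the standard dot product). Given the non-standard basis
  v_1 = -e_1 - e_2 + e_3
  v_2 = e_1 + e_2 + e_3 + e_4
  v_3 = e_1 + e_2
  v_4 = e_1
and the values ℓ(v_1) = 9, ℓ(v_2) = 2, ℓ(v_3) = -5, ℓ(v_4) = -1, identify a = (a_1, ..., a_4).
a = (-1, -4, 4, 3)

Write a = (a_1, ..., a_4) in the standard basis. For each basis vector v_i, ℓ(v_i) = <v_i, a> is a linear equation in the a_j's. Collect the n equations into a matrix system V a = ℓ, where row i of V is v_i (expressed in the standard basis). Since V is invertible (lower-triangular with 1s on the diagonal, up to permutation), solve by back-substitution:
  V =
[[-1, -1, 1, 0],
 [1, 1, 1, 1],
 [1, 1, 0, 0],
 [1, 0, 0, 0]]
  V a = (9, 2, -5, -1)
Solving gives a = (-1, -4, 4, 3).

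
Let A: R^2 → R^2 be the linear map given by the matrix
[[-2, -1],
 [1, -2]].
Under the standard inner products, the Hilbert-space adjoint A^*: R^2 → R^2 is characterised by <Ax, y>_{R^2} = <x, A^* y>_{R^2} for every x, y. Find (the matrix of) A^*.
A^* = A^T =
[[-2, 1],
 [-1, -2]]

For real matrices with standard dot products, the defining identity <Ax, y> = <x, A^* y> gives (Ax)^T y = x^T (A^*) y, i.e. x^T A^T y = x^T (A^*) y. Since this holds for all x, y, we must have A^* = A^T. Therefore
A^* =
[[-2, 1],
 [-1, -2]].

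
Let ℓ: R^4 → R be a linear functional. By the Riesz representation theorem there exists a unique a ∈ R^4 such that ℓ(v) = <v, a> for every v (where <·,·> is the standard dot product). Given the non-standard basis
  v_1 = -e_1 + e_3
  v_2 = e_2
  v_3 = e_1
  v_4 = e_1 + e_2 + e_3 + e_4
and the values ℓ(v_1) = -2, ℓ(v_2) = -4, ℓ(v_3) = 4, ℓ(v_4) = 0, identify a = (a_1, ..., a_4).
a = (4, -4, 2, -2)

Write a = (a_1, ..., a_4) in the standard basis. For each basis vector v_i, ℓ(v_i) = <v_i, a> is a linear equation in the a_j's. Collect the n equations into a matrix system V a = ℓ, where row i of V is v_i (expressed in the standard basis). Since V is invertible (lower-triangular with 1s on the diagonal, up to permutation), solve by back-substitution:
  V =
[[-1, 0, 1, 0],
 [0, 1, 0, 0],
 [1, 0, 0, 0],
 [1, 1, 1, 1]]
  V a = (-2, -4, 4, 0)
Solving gives a = (4, -4, 2, -2).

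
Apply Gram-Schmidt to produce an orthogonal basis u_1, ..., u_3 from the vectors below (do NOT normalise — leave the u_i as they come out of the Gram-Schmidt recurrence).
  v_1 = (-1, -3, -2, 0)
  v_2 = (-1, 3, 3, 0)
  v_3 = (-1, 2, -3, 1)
Orthogonal basis:
  u_1 = (-1, -3, -2, 0)
  u_2 = (-2, 0, 1, 0)
  u_3 = (-93/70, 31/14, -93/35, 1)

Apply the Gram-Schmidt recurrence
  u_1 = v_1
  u_i = v_i − Σ_{j<i} ((v_i · u_j) / (u_j · u_j)) · u_j.

Step by step this gives:
  u_1 = (-1, -3, -2, 0)
  u_2 = (-2, 0, 1, 0)
  u_3 = (-93/70, 31/14, -93/35, 1)

Orthogonality check:
  u_2 · u_1 = 0 (should be 0)
  u_3 · u_1 = 0 (should be 0)
  u_3 · u_2 = 0 (should be 0)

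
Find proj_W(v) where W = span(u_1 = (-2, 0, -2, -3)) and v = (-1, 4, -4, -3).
proj_W(v) = (-38/17, 0, -38/17, -57/17)

Set up U = [u_1 | ... | u_1] ∈ R^(4×1). The projector onto W = col(U) is P = U (U^T U)^(-1) U^T.
Compute U^T U =
  [17],
and U^T v = (19).
Solve U^T U · c = U^T v for the coefficients: c = (19/17). The projection is proj_W(v) = U c.
Check: (v - proj_W(v)) · u_1 = 0  (should be 0).
Result: proj_W(v) = (-38/17, 0, -38/17, -57/17).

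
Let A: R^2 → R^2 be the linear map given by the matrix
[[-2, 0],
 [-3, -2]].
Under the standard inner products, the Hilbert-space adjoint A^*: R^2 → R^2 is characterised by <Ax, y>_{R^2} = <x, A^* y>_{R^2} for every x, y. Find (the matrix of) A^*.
A^* = A^T =
[[-2, -3],
 [0, -2]]

For real matrices with standard dot products, the defining identity <Ax, y> = <x, A^* y> gives (Ax)^T y = x^T (A^*) y, i.e. x^T A^T y = x^T (A^*) y. Since this holds for all x, y, we must have A^* = A^T. Therefore
A^* =
[[-2, -3],
 [0, -2]].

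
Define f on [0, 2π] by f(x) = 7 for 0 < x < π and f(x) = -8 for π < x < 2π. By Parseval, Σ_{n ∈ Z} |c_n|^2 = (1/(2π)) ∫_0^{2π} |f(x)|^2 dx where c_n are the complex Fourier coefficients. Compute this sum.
Σ |c_n|^2 = 113/2

Parseval equates the L^2 energy of f (normalised by 1/(2π)) with the ℓ^2 sum of its Fourier coefficients: (1/(2π)) ∫_0^{2π} |f|^2 = Σ |c_n|^2.
Compute the left side: (1/(2π)) [∫_0^π 7^2 dx + ∫_π^{2π} (-8)^2 dx] = (1/(2π)) · (49π + 64π) = (49 + 64)/2 = 113/2.
So Σ_{n ∈ Z} |c_n|^2 = 113/2.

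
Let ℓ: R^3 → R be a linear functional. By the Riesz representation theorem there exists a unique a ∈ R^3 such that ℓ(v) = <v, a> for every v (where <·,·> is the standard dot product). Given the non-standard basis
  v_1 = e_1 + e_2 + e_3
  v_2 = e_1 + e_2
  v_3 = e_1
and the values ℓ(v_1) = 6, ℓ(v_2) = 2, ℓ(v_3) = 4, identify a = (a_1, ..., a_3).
a = (4, -2, 4)

Write a = (a_1, ..., a_3) in the standard basis. For each basis vector v_i, ℓ(v_i) = <v_i, a> is a linear equation in the a_j's. Collect the n equations into a matrix system V a = ℓ, where row i of V is v_i (expressed in the standard basis). Since V is invertible (lower-triangular with 1s on the diagonal, up to permutation), solve by back-substitution:
  V =
[[1, 1, 1],
 [1, 1, 0],
 [1, 0, 0]]
  V a = (6, 2, 4)
Solving gives a = (4, -2, 4).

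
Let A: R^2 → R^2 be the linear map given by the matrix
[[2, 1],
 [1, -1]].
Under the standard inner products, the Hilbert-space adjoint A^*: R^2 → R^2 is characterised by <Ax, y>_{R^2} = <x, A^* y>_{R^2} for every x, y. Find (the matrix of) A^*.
A^* = A^T =
[[2, 1],
 [1, -1]]

For real matrices with standard dot products, the defining identity <Ax, y> = <x, A^* y> gives (Ax)^T y = x^T (A^*) y, i.e. x^T A^T y = x^T (A^*) y. Since this holds for all x, y, we must have A^* = A^T. Therefore
A^* =
[[2, 1],
 [1, -1]].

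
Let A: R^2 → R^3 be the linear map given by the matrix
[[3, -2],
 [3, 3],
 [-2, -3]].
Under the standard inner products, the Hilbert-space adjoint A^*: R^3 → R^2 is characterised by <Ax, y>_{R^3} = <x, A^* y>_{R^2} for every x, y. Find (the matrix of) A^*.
A^* = A^T =
[[3, 3, -2],
 [-2, 3, -3]]

For real matrices with standard dot products, the defining identity <Ax, y> = <x, A^* y> gives (Ax)^T y = x^T (A^*) y, i.e. x^T A^T y = x^T (A^*) y. Since this holds for all x, y, we must have A^* = A^T. Therefore
A^* =
[[3, 3, -2],
 [-2, 3, -3]].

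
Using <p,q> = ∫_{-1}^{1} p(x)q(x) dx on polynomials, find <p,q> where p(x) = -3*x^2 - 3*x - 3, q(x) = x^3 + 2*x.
<p,q> = -26/5

Expand the product: p(x)·q(x) = -3*x^5 - 3*x^4 - 9*x^3 - 6*x^2 - 6*x.
∫_{-1}^{1} of each monomial x^k gives [2/(k+1) if k even, 0 if k odd]. Integrating term-by-term (or equivalently evaluating the antiderivative F(x) = -x^6/2 - 3*x^5/5 - 9*x^4/4 - 2*x^3 - 3*x^2 at the endpoints):
  F(1) − F(−1) = -167/20 − (-63/20) = -26/5.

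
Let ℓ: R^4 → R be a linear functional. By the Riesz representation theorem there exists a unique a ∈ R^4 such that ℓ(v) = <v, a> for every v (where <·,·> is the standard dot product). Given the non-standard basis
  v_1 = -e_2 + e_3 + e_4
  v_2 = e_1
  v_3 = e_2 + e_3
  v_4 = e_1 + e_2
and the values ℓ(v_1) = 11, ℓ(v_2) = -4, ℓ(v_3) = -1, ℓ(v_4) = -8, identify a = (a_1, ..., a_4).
a = (-4, -4, 3, 4)

Write a = (a_1, ..., a_4) in the standard basis. For each basis vector v_i, ℓ(v_i) = <v_i, a> is a linear equation in the a_j's. Collect the n equations into a matrix system V a = ℓ, where row i of V is v_i (expressed in the standard basis). Since V is invertible (lower-triangular with 1s on the diagonal, up to permutation), solve by back-substitution:
  V =
[[0, -1, 1, 1],
 [1, 0, 0, 0],
 [0, 1, 1, 0],
 [1, 1, 0, 0]]
  V a = (11, -4, -1, -8)
Solving gives a = (-4, -4, 3, 4).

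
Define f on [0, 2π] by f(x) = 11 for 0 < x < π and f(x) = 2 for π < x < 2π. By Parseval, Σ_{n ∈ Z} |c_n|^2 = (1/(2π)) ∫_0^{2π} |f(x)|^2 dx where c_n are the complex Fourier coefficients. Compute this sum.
Σ |c_n|^2 = 125/2

Parseval equates the L^2 energy of f (normalised by 1/(2π)) with the ℓ^2 sum of its Fourier coefficients: (1/(2π)) ∫_0^{2π} |f|^2 = Σ |c_n|^2.
Compute the left side: (1/(2π)) [∫_0^π 11^2 dx + ∫_π^{2π} 2^2 dx] = (1/(2π)) · (121π + 4π) = (121 + 4)/2 = 125/2.
So Σ_{n ∈ Z} |c_n|^2 = 125/2.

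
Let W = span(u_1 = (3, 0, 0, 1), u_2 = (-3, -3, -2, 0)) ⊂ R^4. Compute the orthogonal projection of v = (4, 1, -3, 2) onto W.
proj_W(v) = (573/139, -108/139, -72/139, 227/139)

Set up U = [u_1 | ... | u_2] ∈ R^(4×2). The projector onto W = col(U) is P = U (U^T U)^(-1) U^T.
Compute U^T U =
  [10, -9]
  [-9, 22],
and U^T v = (14, -9).
Solve U^T U · c = U^T v for the coefficients: c = (227/139, 36/139). The projection is proj_W(v) = U c.
Check: (v - proj_W(v)) · u_1 = 0  (should be 0).
Check: (v - proj_W(v)) · u_2 = 0  (should be 0).
Result: proj_W(v) = (573/139, -108/139, -72/139, 227/139).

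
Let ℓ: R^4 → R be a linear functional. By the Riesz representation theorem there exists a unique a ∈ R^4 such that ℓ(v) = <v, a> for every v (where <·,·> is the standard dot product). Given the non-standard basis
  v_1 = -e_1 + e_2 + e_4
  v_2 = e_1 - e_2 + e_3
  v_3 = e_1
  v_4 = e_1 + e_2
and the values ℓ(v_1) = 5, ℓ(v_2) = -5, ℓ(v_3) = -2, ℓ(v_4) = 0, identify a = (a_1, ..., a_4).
a = (-2, 2, -1, 1)

Write a = (a_1, ..., a_4) in the standard basis. For each basis vector v_i, ℓ(v_i) = <v_i, a> is a linear equation in the a_j's. Collect the n equations into a matrix system V a = ℓ, where row i of V is v_i (expressed in the standard basis). Since V is invertible (lower-triangular with 1s on the diagonal, up to permutation), solve by back-substitution:
  V =
[[-1, 1, 0, 1],
 [1, -1, 1, 0],
 [1, 0, 0, 0],
 [1, 1, 0, 0]]
  V a = (5, -5, -2, 0)
Solving gives a = (-2, 2, -1, 1).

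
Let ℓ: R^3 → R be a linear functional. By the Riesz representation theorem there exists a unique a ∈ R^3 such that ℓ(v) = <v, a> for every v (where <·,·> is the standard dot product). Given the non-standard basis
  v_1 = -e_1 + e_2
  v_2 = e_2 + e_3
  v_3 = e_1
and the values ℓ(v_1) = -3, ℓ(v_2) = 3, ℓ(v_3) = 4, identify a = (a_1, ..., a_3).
a = (4, 1, 2)

Write a = (a_1, ..., a_3) in the standard basis. For each basis vector v_i, ℓ(v_i) = <v_i, a> is a linear equation in the a_j's. Collect the n equations into a matrix system V a = ℓ, where row i of V is v_i (expressed in the standard basis). Since V is invertible (lower-triangular with 1s on the diagonal, up to permutation), solve by back-substitution:
  V =
[[-1, 1, 0],
 [0, 1, 1],
 [1, 0, 0]]
  V a = (-3, 3, 4)
Solving gives a = (4, 1, 2).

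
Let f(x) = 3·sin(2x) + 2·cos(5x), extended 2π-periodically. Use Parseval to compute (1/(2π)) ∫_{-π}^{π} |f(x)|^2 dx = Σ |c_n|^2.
Σ |c_n|^2 = 13/2

Expand |f|^2 and use orthogonality of {sin(nx), cos(mx)} on [-π, π]:
  ∫_{-π}^{π} sin(nx)^2 dx = π, ∫ cos(mx)^2 dx = π, and cross terms integrate to 0.
So ∫_{-π}^{π} f(x)^2 dx = 3^2 · π + 2^2 · π = (9 + 4)π.
Divide by 2π: (9 + 4)/2 = 13/2.
By Parseval, this equals Σ |c_n|^2.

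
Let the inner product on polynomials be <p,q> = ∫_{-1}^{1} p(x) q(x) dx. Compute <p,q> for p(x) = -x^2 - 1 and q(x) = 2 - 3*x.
<p,q> = -16/3

Expand the product: p(x)·q(x) = 3*x^3 - 2*x^2 + 3*x - 2.
∫_{-1}^{1} of each monomial x^k gives [2/(k+1) if k even, 0 if k odd]. Integrating term-by-term (or equivalently evaluating the antiderivative F(x) = 3*x^4/4 - 2*x^3/3 + 3*x^2/2 - 2*x at the endpoints):
  F(1) − F(−1) = -5/12 − (59/12) = -16/3.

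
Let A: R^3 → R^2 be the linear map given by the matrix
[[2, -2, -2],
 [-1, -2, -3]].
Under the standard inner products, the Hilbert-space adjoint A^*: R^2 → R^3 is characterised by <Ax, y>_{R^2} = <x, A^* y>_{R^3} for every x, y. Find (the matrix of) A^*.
A^* = A^T =
[[2, -1],
 [-2, -2],
 [-2, -3]]

For real matrices with standard dot products, the defining identity <Ax, y> = <x, A^* y> gives (Ax)^T y = x^T (A^*) y, i.e. x^T A^T y = x^T (A^*) y. Since this holds for all x, y, we must have A^* = A^T. Therefore
A^* =
[[2, -1],
 [-2, -2],
 [-2, -3]].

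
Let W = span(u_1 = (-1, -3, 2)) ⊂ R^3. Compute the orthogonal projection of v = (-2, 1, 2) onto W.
proj_W(v) = (-3/14, -9/14, 3/7)

Set up U = [u_1 | ... | u_1] ∈ R^(3×1). The projector onto W = col(U) is P = U (U^T U)^(-1) U^T.
Compute U^T U =
  [14],
and U^T v = (3).
Solve U^T U · c = U^T v for the coefficients: c = (3/14). The projection is proj_W(v) = U c.
Check: (v - proj_W(v)) · u_1 = 0  (should be 0).
Result: proj_W(v) = (-3/14, -9/14, 3/7).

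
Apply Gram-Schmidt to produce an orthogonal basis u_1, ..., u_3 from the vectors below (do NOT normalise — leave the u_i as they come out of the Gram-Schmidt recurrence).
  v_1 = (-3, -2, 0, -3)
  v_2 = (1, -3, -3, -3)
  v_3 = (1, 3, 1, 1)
Orthogonal basis:
  u_1 = (-3, -2, 0, -3)
  u_2 = (29/11, -21/11, -3, -15/11)
  u_3 = (33/118, 147/118, -5/118, -131/118)

Apply the Gram-Schmidt recurrence
  u_1 = v_1
  u_i = v_i − Σ_{j<i} ((v_i · u_j) / (u_j · u_j)) · u_j.

Step by step this gives:
  u_1 = (-3, -2, 0, -3)
  u_2 = (29/11, -21/11, -3, -15/11)
  u_3 = (33/118, 147/118, -5/118, -131/118)

Orthogonality check:
  u_2 · u_1 = 0 (should be 0)
  u_3 · u_1 = 0 (should be 0)
  u_3 · u_2 = 0 (should be 0)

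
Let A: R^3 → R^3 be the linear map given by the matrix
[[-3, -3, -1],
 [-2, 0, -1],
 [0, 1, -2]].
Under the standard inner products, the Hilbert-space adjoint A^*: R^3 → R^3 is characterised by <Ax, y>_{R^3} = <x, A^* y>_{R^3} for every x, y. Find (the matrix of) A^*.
A^* = A^T =
[[-3, -2, 0],
 [-3, 0, 1],
 [-1, -1, -2]]

For real matrices with standard dot products, the defining identity <Ax, y> = <x, A^* y> gives (Ax)^T y = x^T (A^*) y, i.e. x^T A^T y = x^T (A^*) y. Since this holds for all x, y, we must have A^* = A^T. Therefore
A^* =
[[-3, -2, 0],
 [-3, 0, 1],
 [-1, -1, -2]].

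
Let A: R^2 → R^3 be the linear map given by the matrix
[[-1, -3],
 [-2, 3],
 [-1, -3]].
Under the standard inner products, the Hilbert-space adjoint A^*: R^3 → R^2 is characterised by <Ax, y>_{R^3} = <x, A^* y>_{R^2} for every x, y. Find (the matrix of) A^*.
A^* = A^T =
[[-1, -2, -1],
 [-3, 3, -3]]

For real matrices with standard dot products, the defining identity <Ax, y> = <x, A^* y> gives (Ax)^T y = x^T (A^*) y, i.e. x^T A^T y = x^T (A^*) y. Since this holds for all x, y, we must have A^* = A^T. Therefore
A^* =
[[-1, -2, -1],
 [-3, 3, -3]].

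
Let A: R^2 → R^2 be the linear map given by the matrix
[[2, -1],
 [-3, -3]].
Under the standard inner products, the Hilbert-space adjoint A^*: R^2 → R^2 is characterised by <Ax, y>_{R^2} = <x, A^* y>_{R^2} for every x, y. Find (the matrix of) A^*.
A^* = A^T =
[[2, -3],
 [-1, -3]]

For real matrices with standard dot products, the defining identity <Ax, y> = <x, A^* y> gives (Ax)^T y = x^T (A^*) y, i.e. x^T A^T y = x^T (A^*) y. Since this holds for all x, y, we must have A^* = A^T. Therefore
A^* =
[[2, -3],
 [-1, -3]].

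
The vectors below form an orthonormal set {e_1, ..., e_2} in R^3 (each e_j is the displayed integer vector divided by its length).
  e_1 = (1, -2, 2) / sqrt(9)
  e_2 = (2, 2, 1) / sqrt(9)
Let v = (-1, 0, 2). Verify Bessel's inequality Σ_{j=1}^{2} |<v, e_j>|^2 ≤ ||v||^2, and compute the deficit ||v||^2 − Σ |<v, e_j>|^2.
Σ |<v, e_j>|^2 = 1; ||v||^2 = 5; deficit = 4

Write each e_j = u_j / sqrt(<u_j, u_j>) where u_j is the displayed integer vector. Then <v, e_j> = <v, u_j> / sqrt(<u_j, u_j>), so |<v, e_j>|^2 = <v, u_j>^2 / <u_j, u_j>.
Coefficients: <v, e_1> = 3/sqrt(9), <v, e_2> = 0/sqrt(9).
Square and sum: Σ |<v, e_j>|^2 = 1.
Compute ||v||^2 = v·v = 5.
Deficit = 5 − 1 = 4 ≥ 0, confirming Bessel's inequality. (The deficit equals ||v − Σ <v,e_j> e_j||^2, the squared distance from v to span{e_j}.)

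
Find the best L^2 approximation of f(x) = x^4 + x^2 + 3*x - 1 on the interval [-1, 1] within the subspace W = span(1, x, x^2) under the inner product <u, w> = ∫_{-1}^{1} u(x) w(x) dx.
g(x) = 13*x^2/7 + 3*x - 38/35

The best approximation g ∈ W is the orthogonal projection of f onto W. Writing g = a_0 + a_1 x + a_2 x^2, the coefficients solve the normal equations G · a = b where
  G_{ij} = <φ_i, φ_j> and b_i = <f, φ_i>, with φ_0 = 1, φ_1 = x, φ_2 = x^2.
G =
  [2, 0, 2/3]
  [0, 2/3, 0]
  [2/3, 0, 2/5],
b = (-14/15, 2, 2/105).
Solving gives a_0 = -38/35, a_1 = 3, a_2 = 13/7, so
  g(x) = 13*x^2/7 + 3*x - 38/35.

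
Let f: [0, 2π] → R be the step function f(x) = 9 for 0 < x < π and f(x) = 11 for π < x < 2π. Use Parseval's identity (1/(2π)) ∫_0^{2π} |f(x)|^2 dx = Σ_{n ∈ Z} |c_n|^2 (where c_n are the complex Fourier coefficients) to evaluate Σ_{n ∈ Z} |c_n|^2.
Σ |c_n|^2 = 101

Parseval equates the L^2 energy of f (normalised by 1/(2π)) with the ℓ^2 sum of its Fourier coefficients: (1/(2π)) ∫_0^{2π} |f|^2 = Σ |c_n|^2.
Compute the left side: (1/(2π)) [∫_0^π 9^2 dx + ∫_π^{2π} 11^2 dx] = (1/(2π)) · (81π + 121π) = (81 + 121)/2 = 101.
So Σ_{n ∈ Z} |c_n|^2 = 101.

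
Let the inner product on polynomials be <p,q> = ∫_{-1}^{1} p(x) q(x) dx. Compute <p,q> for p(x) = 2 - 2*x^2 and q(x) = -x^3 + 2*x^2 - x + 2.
<p,q> = 32/5

Expand the product: p(x)·q(x) = 2*x^5 - 4*x^4 - 2*x + 4.
∫_{-1}^{1} of each monomial x^k gives [2/(k+1) if k even, 0 if k odd]. Integrating term-by-term (or equivalently evaluating the antiderivative F(x) = x^6/3 - 4*x^5/5 - x^2 + 4*x at the endpoints):
  F(1) − F(−1) = 38/15 − (-58/15) = 32/5.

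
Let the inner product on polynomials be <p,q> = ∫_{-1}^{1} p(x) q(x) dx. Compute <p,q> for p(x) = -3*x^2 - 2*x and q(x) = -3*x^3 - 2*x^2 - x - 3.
<p,q> = 182/15

Expand the product: p(x)·q(x) = 9*x^5 + 12*x^4 + 7*x^3 + 11*x^2 + 6*x.
∫_{-1}^{1} of each monomial x^k gives [2/(k+1) if k even, 0 if k odd]. Integrating term-by-term (or equivalently evaluating the antiderivative F(x) = 3*x^6/2 + 12*x^5/5 + 7*x^4/4 + 11*x^3/3 + 3*x^2 at the endpoints):
  F(1) − F(−1) = 739/60 − (11/60) = 182/15.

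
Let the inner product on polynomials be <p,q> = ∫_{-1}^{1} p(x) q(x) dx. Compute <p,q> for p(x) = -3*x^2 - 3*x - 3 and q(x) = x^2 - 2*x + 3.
<p,q> = -116/5

Expand the product: p(x)·q(x) = -3*x^4 + 3*x^3 - 6*x^2 - 3*x - 9.
∫_{-1}^{1} of each monomial x^k gives [2/(k+1) if k even, 0 if k odd]. Integrating term-by-term (or equivalently evaluating the antiderivative F(x) = -3*x^5/5 + 3*x^4/4 - 2*x^3 - 3*x^2/2 - 9*x at the endpoints):
  F(1) − F(−1) = -247/20 − (217/20) = -116/5.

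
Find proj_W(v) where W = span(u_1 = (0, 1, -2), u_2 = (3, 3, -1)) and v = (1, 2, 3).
proj_W(v) = (15/7, 22/35, 81/35)

Set up U = [u_1 | ... | u_2] ∈ R^(3×2). The projector onto W = col(U) is P = U (U^T U)^(-1) U^T.
Compute U^T U =
  [5, 5]
  [5, 19],
and U^T v = (-4, 6).
Solve U^T U · c = U^T v for the coefficients: c = (-53/35, 5/7). The projection is proj_W(v) = U c.
Check: (v - proj_W(v)) · u_1 = 0  (should be 0).
Check: (v - proj_W(v)) · u_2 = 0  (should be 0).
Result: proj_W(v) = (15/7, 22/35, 81/35).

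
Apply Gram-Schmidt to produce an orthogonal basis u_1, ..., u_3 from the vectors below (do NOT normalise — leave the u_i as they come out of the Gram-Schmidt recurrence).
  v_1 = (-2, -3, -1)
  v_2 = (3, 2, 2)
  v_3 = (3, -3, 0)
Orthogonal basis:
  u_1 = (-2, -3, -1)
  u_2 = (1, -1, 1)
  u_3 = (10/7, -5/14, -25/14)

Apply the Gram-Schmidt recurrence
  u_1 = v_1
  u_i = v_i − Σ_{j<i} ((v_i · u_j) / (u_j · u_j)) · u_j.

Step by step this gives:
  u_1 = (-2, -3, -1)
  u_2 = (1, -1, 1)
  u_3 = (10/7, -5/14, -25/14)

Orthogonality check:
  u_2 · u_1 = 0 (should be 0)
  u_3 · u_1 = 0 (should be 0)
  u_3 · u_2 = 0 (should be 0)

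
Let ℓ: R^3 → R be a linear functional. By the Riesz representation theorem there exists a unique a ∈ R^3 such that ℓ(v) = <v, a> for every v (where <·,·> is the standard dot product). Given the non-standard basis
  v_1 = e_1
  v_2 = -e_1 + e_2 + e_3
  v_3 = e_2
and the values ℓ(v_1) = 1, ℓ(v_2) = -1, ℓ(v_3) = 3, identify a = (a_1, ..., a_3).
a = (1, 3, -3)

Write a = (a_1, ..., a_3) in the standard basis. For each basis vector v_i, ℓ(v_i) = <v_i, a> is a linear equation in the a_j's. Collect the n equations into a matrix system V a = ℓ, where row i of V is v_i (expressed in the standard basis). Since V is invertible (lower-triangular with 1s on the diagonal, up to permutation), solve by back-substitution:
  V =
[[1, 0, 0],
 [-1, 1, 1],
 [0, 1, 0]]
  V a = (1, -1, 3)
Solving gives a = (1, 3, -3).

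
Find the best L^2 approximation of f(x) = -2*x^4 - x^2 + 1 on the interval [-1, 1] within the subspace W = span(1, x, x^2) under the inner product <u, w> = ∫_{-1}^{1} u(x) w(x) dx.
g(x) = 41/35 - 19*x^2/7

The best approximation g ∈ W is the orthogonal projection of f onto W. Writing g = a_0 + a_1 x + a_2 x^2, the coefficients solve the normal equations G · a = b where
  G_{ij} = <φ_i, φ_j> and b_i = <f, φ_i>, with φ_0 = 1, φ_1 = x, φ_2 = x^2.
G =
  [2, 0, 2/3]
  [0, 2/3, 0]
  [2/3, 0, 2/5],
b = (8/15, 0, -32/105).
Solving gives a_0 = 41/35, a_1 = 0, a_2 = -19/7, so
  g(x) = 41/35 - 19*x^2/7.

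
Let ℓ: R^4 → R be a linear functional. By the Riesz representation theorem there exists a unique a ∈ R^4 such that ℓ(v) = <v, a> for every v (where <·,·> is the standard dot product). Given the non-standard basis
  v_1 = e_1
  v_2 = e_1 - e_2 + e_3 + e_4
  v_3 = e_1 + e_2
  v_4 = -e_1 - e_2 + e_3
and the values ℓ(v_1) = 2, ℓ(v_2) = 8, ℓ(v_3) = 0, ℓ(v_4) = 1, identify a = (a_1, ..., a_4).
a = (2, -2, 1, 3)

Write a = (a_1, ..., a_4) in the standard basis. For each basis vector v_i, ℓ(v_i) = <v_i, a> is a linear equation in the a_j's. Collect the n equations into a matrix system V a = ℓ, where row i of V is v_i (expressed in the standard basis). Since V is invertible (lower-triangular with 1s on the diagonal, up to permutation), solve by back-substitution:
  V =
[[1, 0, 0, 0],
 [1, -1, 1, 1],
 [1, 1, 0, 0],
 [-1, -1, 1, 0]]
  V a = (2, 8, 0, 1)
Solving gives a = (2, -2, 1, 3).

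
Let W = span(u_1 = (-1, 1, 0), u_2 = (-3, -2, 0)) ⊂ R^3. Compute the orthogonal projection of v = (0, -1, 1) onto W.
proj_W(v) = (0, -1, 0)

Set up U = [u_1 | ... | u_2] ∈ R^(3×2). The projector onto W = col(U) is P = U (U^T U)^(-1) U^T.
Compute U^T U =
  [2, 1]
  [1, 13],
and U^T v = (-1, 2).
Solve U^T U · c = U^T v for the coefficients: c = (-3/5, 1/5). The projection is proj_W(v) = U c.
Check: (v - proj_W(v)) · u_1 = 0  (should be 0).
Check: (v - proj_W(v)) · u_2 = 0  (should be 0).
Result: proj_W(v) = (0, -1, 0).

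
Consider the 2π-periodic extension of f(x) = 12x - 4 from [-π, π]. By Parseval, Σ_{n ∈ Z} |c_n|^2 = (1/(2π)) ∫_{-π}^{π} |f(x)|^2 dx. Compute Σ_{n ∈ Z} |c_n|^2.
Σ |c_n|^2 = 48π^2 + 16

Expand and integrate term by term over [-π, π]:
  ∫ (12x)^2 dx = 144·(2π^3/3); ∫ 2·12·(-4)·x dx = 0 (odd integrand); ∫ (-4)^2 dx = 16·2π.
So (1/(2π)) ∫_{-π}^{π} (12x - 4)^2 dx = 144π^2/3 + 16 = 48π^2 + 16.
Parseval ⇒ Σ |c_n|^2 = 48π^2 + 16.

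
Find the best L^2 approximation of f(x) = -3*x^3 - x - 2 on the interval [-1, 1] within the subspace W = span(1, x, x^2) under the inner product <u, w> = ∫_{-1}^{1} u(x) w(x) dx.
g(x) = -14*x/5 - 2

The best approximation g ∈ W is the orthogonal projection of f onto W. Writing g = a_0 + a_1 x + a_2 x^2, the coefficients solve the normal equations G · a = b where
  G_{ij} = <φ_i, φ_j> and b_i = <f, φ_i>, with φ_0 = 1, φ_1 = x, φ_2 = x^2.
G =
  [2, 0, 2/3]
  [0, 2/3, 0]
  [2/3, 0, 2/5],
b = (-4, -28/15, -4/3).
Solving gives a_0 = -2, a_1 = -14/5, a_2 = 0, so
  g(x) = -14*x/5 - 2.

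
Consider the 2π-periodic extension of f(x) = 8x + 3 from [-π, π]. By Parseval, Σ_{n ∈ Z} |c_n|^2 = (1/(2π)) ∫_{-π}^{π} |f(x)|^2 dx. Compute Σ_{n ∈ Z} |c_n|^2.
Σ |c_n|^2 = 64π^2/3 + 9

Expand and integrate term by term over [-π, π]:
  ∫ (8x)^2 dx = 64·(2π^3/3); ∫ 2·8·(3)·x dx = 0 (odd integrand); ∫ 3^2 dx = 9·2π.
So (1/(2π)) ∫_{-π}^{π} (8x + 3)^2 dx = 64π^2/3 + 9 = 64π^2/3 + 9.
Parseval ⇒ Σ |c_n|^2 = 64π^2/3 + 9.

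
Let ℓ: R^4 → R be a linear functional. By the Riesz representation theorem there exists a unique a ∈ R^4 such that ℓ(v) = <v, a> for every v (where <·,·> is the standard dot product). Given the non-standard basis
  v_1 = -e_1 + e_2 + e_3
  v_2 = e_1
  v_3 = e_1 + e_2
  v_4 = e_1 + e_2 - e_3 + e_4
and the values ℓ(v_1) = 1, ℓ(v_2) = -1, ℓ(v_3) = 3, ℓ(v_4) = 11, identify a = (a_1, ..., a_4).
a = (-1, 4, -4, 4)

Write a = (a_1, ..., a_4) in the standard basis. For each basis vector v_i, ℓ(v_i) = <v_i, a> is a linear equation in the a_j's. Collect the n equations into a matrix system V a = ℓ, where row i of V is v_i (expressed in the standard basis). Since V is invertible (lower-triangular with 1s on the diagonal, up to permutation), solve by back-substitution:
  V =
[[-1, 1, 1, 0],
 [1, 0, 0, 0],
 [1, 1, 0, 0],
 [1, 1, -1, 1]]
  V a = (1, -1, 3, 11)
Solving gives a = (-1, 4, -4, 4).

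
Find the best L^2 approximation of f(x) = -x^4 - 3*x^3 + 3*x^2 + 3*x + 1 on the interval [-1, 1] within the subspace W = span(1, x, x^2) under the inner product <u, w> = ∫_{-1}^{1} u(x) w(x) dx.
g(x) = 15*x^2/7 + 6*x/5 + 38/35

The best approximation g ∈ W is the orthogonal projection of f onto W. Writing g = a_0 + a_1 x + a_2 x^2, the coefficients solve the normal equations G · a = b where
  G_{ij} = <φ_i, φ_j> and b_i = <f, φ_i>, with φ_0 = 1, φ_1 = x, φ_2 = x^2.
G =
  [2, 0, 2/3]
  [0, 2/3, 0]
  [2/3, 0, 2/5],
b = (18/5, 4/5, 166/105).
Solving gives a_0 = 38/35, a_1 = 6/5, a_2 = 15/7, so
  g(x) = 15*x^2/7 + 6*x/5 + 38/35.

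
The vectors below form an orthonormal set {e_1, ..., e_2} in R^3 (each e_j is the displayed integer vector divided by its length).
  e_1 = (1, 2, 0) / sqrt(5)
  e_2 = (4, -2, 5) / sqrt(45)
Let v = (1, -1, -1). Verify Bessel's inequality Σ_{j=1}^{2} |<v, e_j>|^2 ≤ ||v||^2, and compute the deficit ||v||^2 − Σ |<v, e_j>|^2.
Σ |<v, e_j>|^2 = 2/9; ||v||^2 = 3; deficit = 25/9

Write each e_j = u_j / sqrt(<u_j, u_j>) where u_j is the displayed integer vector. Then <v, e_j> = <v, u_j> / sqrt(<u_j, u_j>), so |<v, e_j>|^2 = <v, u_j>^2 / <u_j, u_j>.
Coefficients: <v, e_1> = -1/sqrt(5), <v, e_2> = 1/sqrt(45).
Square and sum: Σ |<v, e_j>|^2 = 2/9.
Compute ||v||^2 = v·v = 3.
Deficit = 3 − 2/9 = 25/9 ≥ 0, confirming Bessel's inequality. (The deficit equals ||v − Σ <v,e_j> e_j||^2, the squared distance from v to span{e_j}.)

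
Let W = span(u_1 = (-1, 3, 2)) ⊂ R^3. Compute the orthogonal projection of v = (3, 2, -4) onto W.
proj_W(v) = (5/14, -15/14, -5/7)

Set up U = [u_1 | ... | u_1] ∈ R^(3×1). The projector onto W = col(U) is P = U (U^T U)^(-1) U^T.
Compute U^T U =
  [14],
and U^T v = (-5).
Solve U^T U · c = U^T v for the coefficients: c = (-5/14). The projection is proj_W(v) = U c.
Check: (v - proj_W(v)) · u_1 = 0  (should be 0).
Result: proj_W(v) = (5/14, -15/14, -5/7).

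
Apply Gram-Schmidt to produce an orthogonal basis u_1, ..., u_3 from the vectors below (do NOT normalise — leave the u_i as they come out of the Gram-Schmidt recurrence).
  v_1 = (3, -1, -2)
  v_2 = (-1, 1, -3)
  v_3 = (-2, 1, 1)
Orthogonal basis:
  u_1 = (3, -1, -2)
  u_2 = (-10/7, 8/7, -19/7)
  u_3 = (1/10, 11/50, 1/25)

Apply the Gram-Schmidt recurrence
  u_1 = v_1
  u_i = v_i − Σ_{j<i} ((v_i · u_j) / (u_j · u_j)) · u_j.

Step by step this gives:
  u_1 = (3, -1, -2)
  u_2 = (-10/7, 8/7, -19/7)
  u_3 = (1/10, 11/50, 1/25)

Orthogonality check:
  u_2 · u_1 = 0 (should be 0)
  u_3 · u_1 = 0 (should be 0)
  u_3 · u_2 = 0 (should be 0)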